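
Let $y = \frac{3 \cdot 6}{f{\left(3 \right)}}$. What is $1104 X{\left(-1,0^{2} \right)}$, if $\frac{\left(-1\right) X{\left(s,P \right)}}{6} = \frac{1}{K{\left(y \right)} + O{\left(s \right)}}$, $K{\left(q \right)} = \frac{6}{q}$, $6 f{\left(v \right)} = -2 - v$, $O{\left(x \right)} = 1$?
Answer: $- \frac{119232}{13} \approx -9171.7$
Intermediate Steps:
$f{\left(v \right)} = - \frac{1}{3} - \frac{v}{6}$ ($f{\left(v \right)} = \frac{-2 - v}{6} = - \frac{1}{3} - \frac{v}{6}$)
$y = - \frac{108}{5}$ ($y = \frac{3 \cdot 6}{- \frac{1}{3} - \frac{1}{2}} = \frac{18}{- \frac{1}{3} - \frac{1}{2}} = \frac{18}{- \frac{5}{6}} = 18 \left(- \frac{6}{5}\right) = - \frac{108}{5} \approx -21.6$)
$X{\left(s,P \right)} = - \frac{108}{13}$ ($X{\left(s,P \right)} = - \frac{6}{\frac{6}{- \frac{108}{5}} + 1} = - \frac{6}{6 \left(- \frac{5}{108}\right) + 1} = - \frac{6}{- \frac{5}{18} + 1} = - \frac{6}{\frac{13}{18}} = \left(-6\right) \frac{18}{13} = - \frac{108}{13}$)
$1104 X{\left(-1,0^{2} \right)} = 1104 \left(- \frac{108}{13}\right) = - \frac{119232}{13}$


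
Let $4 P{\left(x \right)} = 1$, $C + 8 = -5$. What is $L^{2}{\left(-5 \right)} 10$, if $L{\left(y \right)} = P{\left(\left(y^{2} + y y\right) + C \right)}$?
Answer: $\frac{5}{8} \approx 0.625$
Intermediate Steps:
$C = -13$ ($C = -8 - 5 = -13$)
$P{\left(x \right)} = \frac{1}{4}$ ($P{\left(x \right)} = \frac{1}{4} \cdot 1 = \frac{1}{4}$)
$L{\left(y \right)} = \frac{1}{4}$
$L^{2}{\left(-5 \right)} 10 = \left(\frac{1}{4}\right)^{2} \cdot 10 = \frac{1}{16} \cdot 10 = \frac{5}{8}$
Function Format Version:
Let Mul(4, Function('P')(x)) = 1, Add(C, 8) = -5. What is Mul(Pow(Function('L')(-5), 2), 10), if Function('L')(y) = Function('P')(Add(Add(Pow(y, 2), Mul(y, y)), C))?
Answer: Rational(5, 8) ≈ 0.62500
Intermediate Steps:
C = -13 (C = Add(-8, -5) = -13)
Function('P')(x) = Rational(1, 4) (Function('P')(x) = Mul(Rational(1, 4), 1) = Rational(1, 4))
Function('L')(y) = Rational(1, 4)
Mul(Pow(Function('L')(-5), 2), 10) = Mul(Pow(Rational(1, 4), 2), 10) = Mul(Rational(1, 16), 10) = Rational(5, 8)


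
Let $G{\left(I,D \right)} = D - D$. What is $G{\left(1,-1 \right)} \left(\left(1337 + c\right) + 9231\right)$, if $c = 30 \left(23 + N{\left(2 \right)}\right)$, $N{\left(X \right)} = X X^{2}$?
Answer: $0$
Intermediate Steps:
$N{\left(X \right)} = X^{3}$
$c = 930$ ($c = 30 \left(23 + 2^{3}\right) = 30 \left(23 + 8\right) = 30 \cdot 31 = 930$)
$G{\left(I,D \right)} = 0$
$G{\left(1,-1 \right)} \left(\left(1337 + c\right) + 9231\right) = 0 \left(\left(1337 + 930\right) + 9231\right) = 0 \left(2267 + 9231\right) = 0 \cdot 11498 = 0$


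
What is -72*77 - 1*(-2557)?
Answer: -2987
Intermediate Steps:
-72*77 - 1*(-2557) = -5544 + 2557 = -2987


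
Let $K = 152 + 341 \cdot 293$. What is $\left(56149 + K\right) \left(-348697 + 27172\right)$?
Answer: $-50226706350$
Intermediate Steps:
$K = 100065$ ($K = 152 + 99913 = 100065$)
$\left(56149 + K\right) \left(-348697 + 27172\right) = \left(56149 + 100065\right) \left(-348697 + 27172\right) = 156214 \left(-321525\right) = -50226706350$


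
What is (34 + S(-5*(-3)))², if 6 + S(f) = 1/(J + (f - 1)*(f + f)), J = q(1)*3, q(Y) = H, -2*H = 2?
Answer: 136352329/173889 ≈ 784.13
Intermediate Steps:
H = -1 (H = -½*2 = -1)
q(Y) = -1
J = -3 (J = -1*3 = -3)
S(f) = -6 + 1/(-3 + 2*f*(-1 + f)) (S(f) = -6 + 1/(-3 + (f - 1)*(f + f)) = -6 + 1/(-3 + (-1 + f)*(2*f)) = -6 + 1/(-3 + 2*f*(-1 + f)))
(34 + S(-5*(-3)))² = (34 + (-19 - (-60)*(-3) + 12*(-5*(-3))²)/(3 - 2*(-5*(-3))² + 2*(-5*(-3))))² = (34 + (-19 - 12*15 + 12*15²)/(3 - 2*15² + 2*15))² = (34 + (-19 - 180 + 12*225)/(3 - 2*225 + 30))² = (34 + (-19 - 180 + 2700)/(3 - 450 + 30))² = (34 + 2501/(-417))² = (34 - 1/417*2501)² = (34 - 2501/417)² = (11677/417)² = 136352329/173889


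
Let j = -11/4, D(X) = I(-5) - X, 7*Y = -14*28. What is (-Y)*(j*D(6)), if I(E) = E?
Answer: 1694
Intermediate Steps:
Y = -56 (Y = (-14*28)/7 = (⅐)*(-392) = -56)
D(X) = -5 - X
j = -11/4 (j = -11*¼ = -11/4 ≈ -2.7500)
(-Y)*(j*D(6)) = (-1*(-56))*(-11*(-5 - 1*6)/4) = 56*(-11*(-5 - 6)/4) = 56*(-11/4*(-11)) = 56*(121/4) = 1694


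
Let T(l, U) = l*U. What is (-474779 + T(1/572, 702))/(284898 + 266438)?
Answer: -10445111/12129392 ≈ -0.86114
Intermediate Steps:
T(l, U) = U*l
(-474779 + T(1/572, 702))/(284898 + 266438) = (-474779 + 702/572)/(284898 + 266438) = (-474779 + 702*(1/572))/551336 = (-474779 + 27/22)*(1/551336) = -10445111/22*1/551336 = -10445111/12129392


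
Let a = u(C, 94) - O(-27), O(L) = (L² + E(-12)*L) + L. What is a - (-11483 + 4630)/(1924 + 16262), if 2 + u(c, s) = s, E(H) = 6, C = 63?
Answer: -1162925/2598 ≈ -447.62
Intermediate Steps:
u(c, s) = -2 + s
O(L) = L² + 7*L (O(L) = (L² + 6*L) + L = L² + 7*L)
a = -448 (a = (-2 + 94) - (-27)*(7 - 27) = 92 - (-27)*(-20) = 92 - 1*540 = 92 - 540 = -448)
a - (-11483 + 4630)/(1924 + 16262) = -448 - (-11483 + 4630)/(1924 + 16262) = -448 - (-6853)/18186 = -448 - 1*(-979/2598) = -448 + 979/2598 = -1162925/2598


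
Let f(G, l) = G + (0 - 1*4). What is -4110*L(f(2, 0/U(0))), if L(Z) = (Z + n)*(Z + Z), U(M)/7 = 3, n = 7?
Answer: 82200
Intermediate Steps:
U(M) = 21 (U(M) = 7*3 = 21)
f(G, l) = -4 + G (f(G, l) = G + (0 - 4) = G - 4 = -4 + G)
L(Z) = 2*Z*(7 + Z) (L(Z) = (Z + 7)*(Z + Z) = (7 + Z)*(2*Z) = 2*Z*(7 + Z))
-4110*L(f(2, 0/U(0))) = -8220*(-4 + 2)*(7 + (-4 + 2)) = -8220*(-2)*(7 - 2) = -8220*(-2)*5 = -4110*(-20) = 82200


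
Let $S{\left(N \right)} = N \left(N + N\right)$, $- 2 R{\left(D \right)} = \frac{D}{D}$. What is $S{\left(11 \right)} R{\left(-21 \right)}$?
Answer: $-121$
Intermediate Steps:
$R{\left(D \right)} = - \frac{1}{2}$ ($R{\left(D \right)} = - \frac{D \frac{1}{D}}{2} = \left(- \frac{1}{2}\right) 1 = - \frac{1}{2}$)
$S{\left(N \right)} = 2 N^{2}$ ($S{\left(N \right)} = N 2 N = 2 N^{2}$)
$S{\left(11 \right)} R{\left(-21 \right)} = 2 \cdot 11^{2} \left(- \frac{1}{2}\right) = 2 \cdot 121 \left(- \frac{1}{2}\right) = 242 \left(- \frac{1}{2}\right) = -121$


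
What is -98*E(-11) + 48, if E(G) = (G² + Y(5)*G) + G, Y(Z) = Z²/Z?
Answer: -5342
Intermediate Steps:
Y(Z) = Z
E(G) = G² + 6*G (E(G) = (G² + 5*G) + G = G² + 6*G)
-98*E(-11) + 48 = -(-1078)*(6 - 11) + 48 = -(-1078)*(-5) + 48 = -98*55 + 48 = -5390 + 48 = -5342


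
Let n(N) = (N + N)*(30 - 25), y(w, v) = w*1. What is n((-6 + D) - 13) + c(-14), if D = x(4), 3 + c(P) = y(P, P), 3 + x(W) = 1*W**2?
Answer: -77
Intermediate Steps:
x(W) = -3 + W**2 (x(W) = -3 + 1*W**2 = -3 + W**2)
y(w, v) = w
c(P) = -3 + P
D = 13 (D = -3 + 4**2 = -3 + 16 = 13)
n(N) = 10*N (n(N) = (2*N)*5 = 10*N)
n((-6 + D) - 13) + c(-14) = 10*((-6 + 13) - 13) + (-3 - 14) = 10*(7 - 13) - 17 = 10*(-6) - 17 = -60 - 17 = -77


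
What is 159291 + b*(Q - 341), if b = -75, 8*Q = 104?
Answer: 183891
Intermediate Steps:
Q = 13 (Q = (⅛)*104 = 13)
159291 + b*(Q - 341) = 159291 - 75*(13 - 341) = 159291 - 75*(-328) = 159291 + 24600 = 183891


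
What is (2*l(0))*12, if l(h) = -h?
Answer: 0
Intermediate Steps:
(2*l(0))*12 = (2*(-1*0))*12 = (2*0)*12 = 0*12 = 0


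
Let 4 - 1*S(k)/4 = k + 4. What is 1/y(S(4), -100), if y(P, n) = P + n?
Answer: -1/116 ≈ -0.0086207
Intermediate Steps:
S(k) = -4*k (S(k) = 16 - 4*(k + 4) = 16 - 4*(4 + k) = 16 + (-16 - 4*k) = -4*k)
1/y(S(4), -100) = 1/(-4*4 - 100) = 1/(-16 - 100) = 1/(-116) = -1/116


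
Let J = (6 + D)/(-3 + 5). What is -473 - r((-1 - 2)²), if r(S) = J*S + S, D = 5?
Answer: -1063/2 ≈ -531.50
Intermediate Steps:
J = 11/2 (J = (6 + 5)/(-3 + 5) = 11/2 ≈ 5.5000)
r(S) = 13*S/2 (r(S) = 11*S/2 + S = 13*S/2)
-473 - r((-1 - 2)²) = -473 - 13*(-1 - 2)²/2 = -473 - 13*(-3)²/2 = -473 - 13*9/2 = -473 - 1*117/2 = -473 - 117/2 = -1063/2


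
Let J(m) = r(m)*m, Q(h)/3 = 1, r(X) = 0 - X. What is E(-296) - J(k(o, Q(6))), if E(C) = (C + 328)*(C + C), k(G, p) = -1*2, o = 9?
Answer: -18940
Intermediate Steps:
r(X) = -X
Q(h) = 3 (Q(h) = 3*1 = 3)
k(G, p) = -2
J(m) = -m² (J(m) = (-m)*m = -m²)
E(C) = 2*C*(328 + C) (E(C) = (328 + C)*(2*C) = 2*C*(328 + C))
E(-296) - J(k(o, Q(6))) = 2*(-296)*(328 - 296) - (-1)*(-2)² = 2*(-296)*32 - (-1)*4 = -18944 - 1*(-4) = -18944 + 4 = -18940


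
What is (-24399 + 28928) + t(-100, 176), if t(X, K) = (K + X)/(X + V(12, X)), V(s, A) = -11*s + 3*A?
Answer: 31702/7 ≈ 4528.9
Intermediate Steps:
t(X, K) = (K + X)/(-132 + 4*X) (t(X, K) = (K + X)/(X + (-11*12 + 3*X)) = (K + X)/(X + (-132 + 3*X)) = (K + X)/(-132 + 4*X))
(-24399 + 28928) + t(-100, 176) = (-24399 + 28928) + (176 - 100)/(4*(-33 - 100)) = 4529 + (1/4)*76/(-133) = 4529 + (1/4)*(-1/133)*76 = 4529 - 1/7 = 31702/7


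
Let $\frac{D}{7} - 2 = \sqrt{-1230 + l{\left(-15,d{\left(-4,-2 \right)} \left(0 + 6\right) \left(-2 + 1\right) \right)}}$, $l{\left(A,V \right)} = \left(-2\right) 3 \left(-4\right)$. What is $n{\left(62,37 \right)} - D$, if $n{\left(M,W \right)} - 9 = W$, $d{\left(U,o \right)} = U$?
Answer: $32 - 21 i \sqrt{134} \approx 32.0 - 243.09 i$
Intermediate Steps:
$n{\left(M,W \right)} = 9 + W$
$l{\left(A,V \right)} = 24$ ($l{\left(A,V \right)} = \left(-6\right) \left(-4\right) = 24$)
$D = 14 + 21 i \sqrt{134}$ ($D = 14 + 7 \sqrt{-1230 + 24} = 14 + 7 \sqrt{-1206} = 14 + 7 \cdot 3 i \sqrt{134} = 14 + 21 i \sqrt{134} \approx 14.0 + 243.09 i$)
$n{\left(62,37 \right)} - D = \left(9 + 37\right) - \left(14 + 21 i \sqrt{134}\right) = 46 - \left(14 + 21 i \sqrt{134}\right) = 32 - 21 i \sqrt{134}$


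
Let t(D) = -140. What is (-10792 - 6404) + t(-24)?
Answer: -17336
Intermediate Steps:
(-10792 - 6404) + t(-24) = (-10792 - 6404) - 140 = -17196 - 140 = -17336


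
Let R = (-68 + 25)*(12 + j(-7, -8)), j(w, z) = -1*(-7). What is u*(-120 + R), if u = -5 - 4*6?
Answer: 27173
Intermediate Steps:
j(w, z) = 7
u = -29 (u = -5 - 24 = -29)
R = -817 (R = (-68 + 25)*(12 + 7) = -43*19 = -817)
u*(-120 + R) = -29*(-120 - 817) = -29*(-937) = 27173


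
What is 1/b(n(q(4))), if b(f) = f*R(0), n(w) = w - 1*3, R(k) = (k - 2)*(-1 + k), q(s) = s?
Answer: ½ ≈ 0.50000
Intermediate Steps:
R(k) = (-1 + k)*(-2 + k) (R(k) = (-2 + k)*(-1 + k) = (-1 + k)*(-2 + k))
n(w) = -3 + w (n(w) = w - 3 = -3 + w)
b(f) = 2*f (b(f) = f*(2 + 0² - 3*0) = f*(2 + 0 + 0) = f*2 = 2*f)
1/b(n(q(4))) = 1/(2*(-3 + 4)) = 1/(2*1) = 1/2 = ½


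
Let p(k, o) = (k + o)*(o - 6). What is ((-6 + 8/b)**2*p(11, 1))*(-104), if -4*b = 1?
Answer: 9010560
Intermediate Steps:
p(k, o) = (-6 + o)*(k + o) (p(k, o) = (k + o)*(-6 + o) = (-6 + o)*(k + o))
b = -1/4 (b = -1/4*1 = -1/4 ≈ -0.25000)
((-6 + 8/b)**2*p(11, 1))*(-104) = ((-6 + 8/(-1/4))**2*(1**2 - 6*11 - 6*1 + 11*1))*(-104) = ((-6 + 8*(-4))**2*(1 - 66 - 6 + 11))*(-104) = ((-6 - 32)**2*(-60))*(-104) = ((-38)**2*(-60))*(-104) = (1444*(-60))*(-104) = -86640*(-104) = 9010560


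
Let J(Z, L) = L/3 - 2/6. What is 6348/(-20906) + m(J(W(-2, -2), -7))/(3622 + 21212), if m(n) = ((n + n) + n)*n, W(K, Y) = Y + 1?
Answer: -117900178/389384703 ≈ -0.30279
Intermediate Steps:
W(K, Y) = 1 + Y
J(Z, L) = -⅓ + L/3 (J(Z, L) = L*(⅓) - 2*⅙ = L/3 - ⅓ = -⅓ + L/3)
m(n) = 3*n² (m(n) = (2*n + n)*n = (3*n)*n = 3*n²)
6348/(-20906) + m(J(W(-2, -2), -7))/(3622 + 21212) = 6348/(-20906) + (3*(-⅓ + (⅓)*(-7))²)/(3622 + 21212) = 6348*(-1/20906) + (3*(-⅓ - 7/3)²)/24834 = -3174/10453 + (3*(-8/3)²)*(1/24834) = -3174/10453 + (3*(64/9))*(1/24834) = -3174/10453 + (64/3)*(1/24834) = -3174/10453 + 32/37251 = -117900178/389384703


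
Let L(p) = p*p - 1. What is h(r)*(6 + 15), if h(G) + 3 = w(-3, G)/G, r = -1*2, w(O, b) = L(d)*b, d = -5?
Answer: 441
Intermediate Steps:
L(p) = -1 + p² (L(p) = p² - 1 = -1 + p²)
w(O, b) = 24*b (w(O, b) = (-1 + (-5)²)*b = (-1 + 25)*b = 24*b)
r = -2
h(G) = 21 (h(G) = -3 + (24*G)/G = -3 + 24 = 21)
h(r)*(6 + 15) = 21*(6 + 15) = 21*21 = 441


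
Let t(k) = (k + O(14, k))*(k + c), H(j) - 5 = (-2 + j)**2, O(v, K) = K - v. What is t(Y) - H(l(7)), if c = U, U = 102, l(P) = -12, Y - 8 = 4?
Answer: 939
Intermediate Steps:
Y = 12 (Y = 8 + 4 = 12)
H(j) = 5 + (-2 + j)**2
c = 102
t(k) = (-14 + 2*k)*(102 + k) (t(k) = (k + (k - 1*14))*(k + 102) = (k + (k - 14))*(102 + k) = (k + (-14 + k))*(102 + k) = (-14 + 2*k)*(102 + k))
t(Y) - H(l(7)) = (-1428 + 2*12**2 + 190*12) - (5 + (-2 - 12)**2) = (-1428 + 2*144 + 2280) - (5 + (-14)**2) = (-1428 + 288 + 2280) - (5 + 196) = 1140 - 1*201 = 1140 - 201 = 939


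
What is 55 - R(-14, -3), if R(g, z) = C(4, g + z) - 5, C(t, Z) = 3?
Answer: 57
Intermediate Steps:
R(g, z) = -2 (R(g, z) = 3 - 5 = -2)
55 - R(-14, -3) = 55 - 1*(-2) = 55 + 2 = 57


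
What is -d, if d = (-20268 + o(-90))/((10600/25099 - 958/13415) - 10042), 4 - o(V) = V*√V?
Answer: -1705737828610/845263556353 + 45454916475*I*√10/1690527112706 ≈ -2.018 + 0.085027*I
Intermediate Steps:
o(V) = 4 - V^(3/2) (o(V) = 4 - V*√V = 4 - V^(3/2))
d = 1705737828610/845263556353 - 45454916475*I*√10/1690527112706 (d = (-20268 + (4 - (-90)^(3/2)))/((10600/25099 - 958/13415) - 10042) = (-20268 + (4 - (-270)*I*√10))/((10600*(1/25099) - 958*1/13415) - 10042) = (-20268 + (4 + 270*I*√10))/((10600/25099 - 958/13415) - 10042) = (-20264 + 270*I*√10)/(118154158/336703085 - 10042) = (-20264 + 270*I*√10)/(-3381054225412/336703085) = (-20264 + 270*I*√10)*(-336703085/3381054225412) = 1705737828610/845263556353 - 45454916475*I*√10/1690527112706 ≈ 2.018 - 0.085027*I)
-d = -(1705737828610/845263556353 - 45454916475*I*√10/1690527112706) = -1705737828610/845263556353 + 45454916475*I*√10/1690527112706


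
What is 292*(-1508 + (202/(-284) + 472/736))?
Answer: -719102049/1633 ≈ -4.4036e+5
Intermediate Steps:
292*(-1508 + (202/(-284) + 472/736)) = 292*(-1508 + (202*(-1/284) + 472*(1/736))) = 292*(-1508 + (-101/142 + 59/92)) = 292*(-1508 - 457/6532) = 292*(-9850713/6532) = -719102049/1633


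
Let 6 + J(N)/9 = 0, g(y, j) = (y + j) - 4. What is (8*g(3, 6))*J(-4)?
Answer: -2160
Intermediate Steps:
g(y, j) = -4 + j + y (g(y, j) = (j + y) - 4 = -4 + j + y)
J(N) = -54 (J(N) = -54 + 9*0 = -54 + 0 = -54)
(8*g(3, 6))*J(-4) = (8*(-4 + 6 + 3))*(-54) = (8*5)*(-54) = 40*(-54) = -2160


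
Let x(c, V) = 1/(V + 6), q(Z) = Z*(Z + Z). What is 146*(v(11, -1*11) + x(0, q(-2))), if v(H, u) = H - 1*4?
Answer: 7227/7 ≈ 1032.4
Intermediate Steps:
q(Z) = 2*Z**2 (q(Z) = Z*(2*Z) = 2*Z**2)
x(c, V) = 1/(6 + V)
v(H, u) = -4 + H (v(H, u) = H - 4 = -4 + H)
146*(v(11, -1*11) + x(0, q(-2))) = 146*((-4 + 11) + 1/(6 + 2*(-2)**2)) = 146*(7 + 1/(6 + 2*4)) = 146*(7 + 1/(6 + 8)) = 146*(7 + 1/14) = 146*(99/14) = 7227/7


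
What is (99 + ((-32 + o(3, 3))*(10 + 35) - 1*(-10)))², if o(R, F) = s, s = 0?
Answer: 1771561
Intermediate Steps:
o(R, F) = 0
(99 + ((-32 + o(3, 3))*(10 + 35) - 1*(-10)))² = (99 + ((-32 + 0)*(10 + 35) - 1*(-10)))² = (99 + (-32*45 + 10))² = (99 + (-1440 + 10))² = (99 - 1430)² = (-1331)² = 1771561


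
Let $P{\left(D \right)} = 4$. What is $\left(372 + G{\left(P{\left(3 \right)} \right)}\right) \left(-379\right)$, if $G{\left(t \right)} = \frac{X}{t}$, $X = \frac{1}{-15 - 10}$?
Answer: $- \frac{14098421}{100} \approx -1.4098 \cdot 10^{5}$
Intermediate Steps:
$X = - \frac{1}{25}$ ($X = \frac{1}{-25} = - \frac{1}{25} \approx -0.04$)
$G{\left(t \right)} = - \frac{1}{25 t}$
$\left(372 + G{\left(P{\left(3 \right)} \right)}\right) \left(-379\right) = \left(372 - \frac{1}{25 \cdot 4}\right) \left(-379\right) = \left(372 - \frac{1}{100}\right) \left(-379\right) = \frac{37199}{100} \left(-379\right) = - \frac{14098421}{100}$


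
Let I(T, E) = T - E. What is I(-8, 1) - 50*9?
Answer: -459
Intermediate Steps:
I(-8, 1) - 50*9 = (-8 - 1*1) - 50*9 = (-8 - 1) - 450 = -9 - 450 = -459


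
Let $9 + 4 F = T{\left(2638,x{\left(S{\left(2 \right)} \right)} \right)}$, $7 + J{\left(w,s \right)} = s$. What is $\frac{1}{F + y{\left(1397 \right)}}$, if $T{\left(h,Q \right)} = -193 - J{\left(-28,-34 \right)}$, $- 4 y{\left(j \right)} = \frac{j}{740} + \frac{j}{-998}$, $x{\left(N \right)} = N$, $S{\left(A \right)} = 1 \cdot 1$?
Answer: $- \frac{1477040}{59631073} \approx -0.02477$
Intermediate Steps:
$S{\left(A \right)} = 1$
$J{\left(w,s \right)} = -7 + s$
$y{\left(j \right)} = - \frac{129 j}{1477040}$ ($y{\left(j \right)} = - \frac{\frac{j}{740} + \frac{j}{-998}}{4} = - \frac{j \frac{1}{740} + j \left(- \frac{1}{998}\right)}{4} = - \frac{\frac{j}{740} - \frac{j}{998}}{4} = - \frac{\frac{129}{369260} j}{4} = - \frac{129 j}{1477040}$)
$T{\left(h,Q \right)} = -152$ ($T{\left(h,Q \right)} = -193 - \left(-7 - 34\right) = -193 - -41 = -193 + 41 = -152$)
$F = - \frac{161}{4}$ ($F = - \frac{9}{4} + \frac{1}{4} \left(-152\right) = - \frac{9}{4} - 38 = - \frac{161}{4} \approx -40.25$)
$\frac{1}{F + y{\left(1397 \right)}} = \frac{1}{- \frac{161}{4} - \frac{180213}{1477040}} = \frac{1}{- \frac{59631073}{1477040}} = - \frac{1477040}{59631073}$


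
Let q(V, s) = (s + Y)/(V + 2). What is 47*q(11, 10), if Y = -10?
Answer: 0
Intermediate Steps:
q(V, s) = (-10 + s)/(2 + V) (q(V, s) = (s - 10)/(V + 2) = (-10 + s)/(2 + V))
47*q(11, 10) = 47*((-10 + 10)/(2 + 11)) = 47*(0/13) = 47*((1/13)*0) = 47*0 = 0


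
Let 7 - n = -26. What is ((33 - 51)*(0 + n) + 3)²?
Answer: 349281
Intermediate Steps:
n = 33 (n = 7 - 1*(-26) = 7 + 26 = 33)
((33 - 51)*(0 + n) + 3)² = ((33 - 51)*(0 + 33) + 3)² = (-18*33 + 3)² = (-594 + 3)² = (-591)² = 349281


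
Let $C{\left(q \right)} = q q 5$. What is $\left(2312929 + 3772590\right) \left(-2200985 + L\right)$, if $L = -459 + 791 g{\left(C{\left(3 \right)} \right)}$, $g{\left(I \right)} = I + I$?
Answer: $-12963701191826$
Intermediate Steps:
$C{\left(q \right)} = 5 q^{2}$ ($C{\left(q \right)} = q^{2} \cdot 5 = 5 q^{2}$)
$g{\left(I \right)} = 2 I$
$L = 70731$ ($L = -459 + 791 \cdot 2 \cdot 5 \cdot 3^{2} = -459 + 791 \cdot 2 \cdot 5 \cdot 9 = -459 + 791 \cdot 2 \cdot 45 = -459 + 791 \cdot 90 = -459 + 71190 = 70731$)
$\left(2312929 + 3772590\right) \left(-2200985 + L\right) = \left(2312929 + 3772590\right) \left(-2200985 + 70731\right) = 6085519 \left(-2130254\right) = -12963701191826$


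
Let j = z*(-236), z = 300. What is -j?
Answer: 70800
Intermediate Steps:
j = -70800 (j = 300*(-236) = -70800)
-j = -1*(-70800) = 70800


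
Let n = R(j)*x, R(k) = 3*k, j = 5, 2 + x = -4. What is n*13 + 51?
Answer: -1119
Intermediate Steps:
x = -6 (x = -2 - 4 = -6)
n = -90 (n = (3*5)*(-6) = 15*(-6) = -90)
n*13 + 51 = -90*13 + 51 = -1170 + 51 = -1119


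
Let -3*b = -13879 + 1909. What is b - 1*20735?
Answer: -16745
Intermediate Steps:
b = 3990 (b = -(-13879 + 1909)/3 = -⅓*(-11970) = 3990)
b - 1*20735 = 3990 - 1*20735 = 3990 - 20735 = -16745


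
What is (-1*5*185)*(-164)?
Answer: 151700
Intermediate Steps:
(-1*5*185)*(-164) = -5*185*(-164) = -925*(-164) = 151700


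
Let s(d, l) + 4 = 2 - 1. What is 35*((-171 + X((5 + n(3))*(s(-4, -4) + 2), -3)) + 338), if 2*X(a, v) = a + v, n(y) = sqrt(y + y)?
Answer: 5705 - 35*sqrt(6)/2 ≈ 5662.1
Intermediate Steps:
s(d, l) = -3 (s(d, l) = -4 + (2 - 1) = -4 + 1 = -3)
n(y) = sqrt(2)*sqrt(y) (n(y) = sqrt(2*y) = sqrt(2)*sqrt(y))
X(a, v) = a/2 + v/2 (X(a, v) = (a + v)/2 = a/2 + v/2)
35*((-171 + X((5 + n(3))*(s(-4, -4) + 2), -3)) + 338) = 35*((-171 + (((5 + sqrt(2)*sqrt(3))*(-3 + 2))/2 + (1/2)*(-3))) + 338) = 35*((-171 + (((5 + sqrt(6))*(-1))/2 - 3/2)) + 338) = 35*((-171 + ((-5 - sqrt(6))/2 - 3/2)) + 338) = 35*((-171 + ((-5/2 - sqrt(6)/2) - 3/2)) + 338) = 35*((-171 + (-4 - sqrt(6)/2)) + 338) = 35*((-175 - sqrt(6)/2) + 338) = 35*(163 - sqrt(6)/2) = 5705 - 35*sqrt(6)/2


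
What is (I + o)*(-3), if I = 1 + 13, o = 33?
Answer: -141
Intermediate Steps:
I = 14
(I + o)*(-3) = (14 + 33)*(-3) = 47*(-3) = -141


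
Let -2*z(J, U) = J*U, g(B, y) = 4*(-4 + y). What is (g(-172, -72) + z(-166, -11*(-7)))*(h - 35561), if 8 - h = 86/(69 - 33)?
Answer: -1298553913/6 ≈ -2.1643e+8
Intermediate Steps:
g(B, y) = -16 + 4*y
z(J, U) = -J*U/2
h = 101/18 (h = 8 - 86/(69 - 33) = 8 - 86/36 = 8 - 1*43/18 = 8 - 43/18 = 101/18 ≈ 5.6111)
(g(-172, -72) + z(-166, -11*(-7)))*(h - 35561) = ((-16 + 4*(-72)) - 1/2*(-166)*(-11*(-7)))*(101/18 - 35561) = ((-16 - 288) - 1/2*(-166)*77)*(-639997/18) = (-304 + 6391)*(-639997/18) = 6087*(-639997/18) = -1298553913/6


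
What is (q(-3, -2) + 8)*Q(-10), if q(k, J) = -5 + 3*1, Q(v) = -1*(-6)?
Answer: 36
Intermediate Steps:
Q(v) = 6
q(k, J) = -2 (q(k, J) = -5 + 3 = -2)
(q(-3, -2) + 8)*Q(-10) = (-2 + 8)*6 = 6*6 = 36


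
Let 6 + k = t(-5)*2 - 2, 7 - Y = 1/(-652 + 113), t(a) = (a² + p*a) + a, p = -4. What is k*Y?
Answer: 271728/539 ≈ 504.13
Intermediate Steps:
t(a) = a² - 3*a (t(a) = (a² - 4*a) + a = a² - 3*a)
Y = 3774/539 (Y = 7 - 1/(-652 + 113) = 7 - 1/(-539) = 7 - 1*(-1/539) = 7 + 1/539 = 3774/539 ≈ 7.0019)
k = 72 (k = -6 + (-5*(-3 - 5)*2 - 2) = -6 + (-5*(-8)*2 - 2) = -6 + (40*2 - 2) = -6 + (80 - 2) = -6 + 78 = 72)
k*Y = 72*(3774/539) = 271728/539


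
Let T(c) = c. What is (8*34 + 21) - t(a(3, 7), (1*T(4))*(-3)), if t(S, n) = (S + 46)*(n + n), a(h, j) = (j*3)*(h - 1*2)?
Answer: 1901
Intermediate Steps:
a(h, j) = 3*j*(-2 + h) (a(h, j) = (3*j)*(h - 2) = (3*j)*(-2 + h) = 3*j*(-2 + h))
t(S, n) = 2*n*(46 + S) (t(S, n) = (46 + S)*(2*n) = 2*n*(46 + S))
(8*34 + 21) - t(a(3, 7), (1*T(4))*(-3)) = (8*34 + 21) - 2*(1*4)*(-3)*(46 + 3*7*(-2 + 3)) = (272 + 21) - 2*4*(-3)*(46 + 3*7*1) = 293 - 2*(-12)*(46 + 21) = 293 - 2*(-12)*67 = 293 - 1*(-1608) = 293 + 1608 = 1901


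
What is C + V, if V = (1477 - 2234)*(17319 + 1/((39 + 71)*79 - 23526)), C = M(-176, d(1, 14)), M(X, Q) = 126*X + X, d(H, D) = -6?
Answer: -194838739303/14836 ≈ -1.3133e+7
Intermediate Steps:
M(X, Q) = 127*X
C = -22352 (C = 127*(-176) = -22352)
V = -194507125031/14836 (V = -757*(17319 + 1/(110*79 - 23526)) = -757*(17319 + 1/(8690 - 23526)) = -757*(17319 + 1/(-14836)) = -757*(17319 - 1/14836) = -757*256944683/14836 = -194507125031/14836 ≈ -1.3110e+7)
C + V = -22352 - 194507125031/14836 = -194838739303/14836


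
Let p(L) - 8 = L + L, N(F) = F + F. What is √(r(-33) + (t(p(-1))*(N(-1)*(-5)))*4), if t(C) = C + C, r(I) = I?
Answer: √447 ≈ 21.142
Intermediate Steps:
N(F) = 2*F
p(L) = 8 + 2*L (p(L) = 8 + (L + L) = 8 + 2*L)
t(C) = 2*C
√(r(-33) + (t(p(-1))*(N(-1)*(-5)))*4) = √(-33 + ((2*(8 + 2*(-1)))*((2*(-1))*(-5)))*4) = √(-33 + ((2*(8 - 2))*(-2*(-5)))*4) = √(-33 + ((2*6)*10)*4) = √(-33 + (12*10)*4) = √(-33 + 120*4) = √(-33 + 480) = √447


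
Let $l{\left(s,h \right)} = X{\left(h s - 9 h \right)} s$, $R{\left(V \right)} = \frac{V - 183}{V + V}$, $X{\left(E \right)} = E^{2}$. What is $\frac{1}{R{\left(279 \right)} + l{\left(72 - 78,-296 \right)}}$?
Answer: $- \frac{93}{11000188784} \approx -8.4544 \cdot 10^{-9}$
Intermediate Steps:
$R{\left(V \right)} = \frac{-183 + V}{2 V}$
$l{\left(s,h \right)} = s \left(- 9 h + h s\right)^{2}$ ($l{\left(s,h \right)} = \left(h s - 9 h\right)^{2} s = \left(- 9 h + h s\right)^{2} s = s \left(- 9 h + h s\right)^{2}$)
$\frac{1}{R{\left(279 \right)} + l{\left(72 - 78,-296 \right)}} = \frac{1}{\frac{-183 + 279}{2 \cdot 279} + \left(72 - 78\right) \left(-296\right)^{2} \left(-9 + \left(72 - 78\right)\right)^{2}} = \frac{1}{\frac{1}{2} \cdot \frac{1}{279} \cdot 96 - 525696 \left(-9 - 6\right)^{2}} = \frac{1}{\frac{16}{93} - 525696 \left(-15\right)^{2}} = \frac{1}{\frac{16}{93} - 525696 \cdot 225} = \frac{1}{\frac{16}{93} - 118281600} = \frac{1}{- \frac{11000188784}{93}} = - \frac{93}{11000188784}$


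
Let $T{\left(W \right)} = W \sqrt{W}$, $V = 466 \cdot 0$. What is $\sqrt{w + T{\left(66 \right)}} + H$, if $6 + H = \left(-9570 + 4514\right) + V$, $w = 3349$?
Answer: $-5062 + \sqrt{3349 + 66 \sqrt{66}} \approx -4999.7$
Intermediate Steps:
$V = 0$
$T{\left(W \right)} = W^{\frac{3}{2}}$
$H = -5062$ ($H = -6 + \left(\left(-9570 + 4514\right) + 0\right) = -6 + \left(-5056 + 0\right) = -6 - 5056 = -5062$)
$\sqrt{w + T{\left(66 \right)}} + H = \sqrt{3349 + 66^{\frac{3}{2}}} - 5062 = \sqrt{3349 + 66 \sqrt{66}} - 5062 = -5062 + \sqrt{3349 + 66 \sqrt{66}}$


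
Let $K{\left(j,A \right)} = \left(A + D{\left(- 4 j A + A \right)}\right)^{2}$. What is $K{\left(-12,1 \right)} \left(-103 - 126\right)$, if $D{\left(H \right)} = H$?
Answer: $-572500$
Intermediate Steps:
$K{\left(j,A \right)} = \left(2 A - 4 A j\right)^{2}$ ($K{\left(j,A \right)} = \left(A + \left(- 4 j A + A\right)\right)^{2} = \left(A - \left(- A + 4 A j\right)\right)^{2} = \left(2 A - 4 A j\right)^{2}$)
$K{\left(-12,1 \right)} \left(-103 - 126\right) = 1^{2} \left(-2 + 4 \left(-12\right)\right)^{2} \left(-103 - 126\right) = 1 \left(-2 - 48\right)^{2} \left(-229\right) = 1 \left(-50\right)^{2} \left(-229\right) = 1 \cdot 2500 \left(-229\right) = 2500 \left(-229\right) = -572500$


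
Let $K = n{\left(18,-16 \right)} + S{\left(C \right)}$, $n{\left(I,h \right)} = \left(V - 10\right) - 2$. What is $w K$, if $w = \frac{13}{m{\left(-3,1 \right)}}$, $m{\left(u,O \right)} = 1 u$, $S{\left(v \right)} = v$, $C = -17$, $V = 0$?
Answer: $\frac{377}{3} \approx 125.67$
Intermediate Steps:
$n{\left(I,h \right)} = -12$ ($n{\left(I,h \right)} = \left(0 - 10\right) - 2 = -10 - 2 = -12$)
$m{\left(u,O \right)} = u$
$K = -29$ ($K = -12 - 17 = -29$)
$w = - \frac{13}{3}$ ($w = \frac{13}{-3} = 13 \left(- \frac{1}{3}\right) = - \frac{13}{3} \approx -4.3333$)
$w K = \left(- \frac{13}{3}\right) \left(-29\right) = \frac{377}{3}$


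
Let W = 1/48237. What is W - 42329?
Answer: -2041823972/48237 ≈ -42329.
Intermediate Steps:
W = 1/48237 ≈ 2.0731e-5
W - 42329 = 1/48237 - 42329 = -2041823972/48237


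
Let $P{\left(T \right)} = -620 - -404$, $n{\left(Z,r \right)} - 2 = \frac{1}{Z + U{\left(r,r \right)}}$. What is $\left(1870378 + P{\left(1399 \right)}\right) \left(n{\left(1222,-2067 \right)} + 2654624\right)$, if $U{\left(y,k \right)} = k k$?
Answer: $\frac{21217183017255298094}{4273711} \approx 4.9646 \cdot 10^{12}$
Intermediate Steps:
$U{\left(y,k \right)} = k^{2}$
$n{\left(Z,r \right)} = 2 + \frac{1}{Z + r^{2}}$
$P{\left(T \right)} = -216$ ($P{\left(T \right)} = -620 + 404 = -216$)
$\left(1870378 + P{\left(1399 \right)}\right) \left(n{\left(1222,-2067 \right)} + 2654624\right) = \left(1870378 - 216\right) \left(\frac{1 + 2 \cdot 1222 + 2 \left(-2067\right)^{2}}{1222 + \left(-2067\right)^{2}} + 2654624\right) = 1870162 \left(\frac{1 + 2444 + 2 \cdot 4272489}{1222 + 4272489} + 2654624\right) = 1870162 \left(\frac{1 + 2444 + 8544978}{4273711} + 2654624\right) = 1870162 \left(\frac{1}{4273711} \cdot 8547423 + 2654624\right) = 1870162 \left(\frac{8547423}{4273711} + 2654624\right) = 1870162 \cdot \frac{11345104337087}{4273711} = \frac{21217183017255298094}{4273711}$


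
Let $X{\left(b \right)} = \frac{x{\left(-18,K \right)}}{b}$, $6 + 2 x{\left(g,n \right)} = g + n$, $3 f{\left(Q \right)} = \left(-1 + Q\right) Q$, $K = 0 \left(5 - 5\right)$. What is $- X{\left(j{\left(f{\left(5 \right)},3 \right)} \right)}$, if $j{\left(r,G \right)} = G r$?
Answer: $\frac{3}{5} \approx 0.6$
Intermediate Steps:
$K = 0$ ($K = 0 \cdot 0 = 0$)
$f{\left(Q \right)} = \frac{Q \left(-1 + Q\right)}{3}$ ($f{\left(Q \right)} = \frac{\left(-1 + Q\right) Q}{3} = \frac{Q \left(-1 + Q\right)}{3}$)
$x{\left(g,n \right)} = -3 + \frac{g}{2} + \frac{n}{2}$ ($x{\left(g,n \right)} = -3 + \frac{g + n}{2} = -3 + \left(\frac{g}{2} + \frac{n}{2}\right) = -3 + \frac{g}{2} + \frac{n}{2}$)
$X{\left(b \right)} = - \frac{12}{b}$ ($X{\left(b \right)} = \frac{-3 + \frac{1}{2} \left(-18\right) + \frac{1}{2} \cdot 0}{b} = \frac{-3 - 9 + 0}{b} = - \frac{12}{b}$)
$- X{\left(j{\left(f{\left(5 \right)},3 \right)} \right)} = - \frac{-12}{3 \cdot \frac{1}{3} \cdot 5 \left(-1 + 5\right)} = - \frac{-12}{3 \cdot \frac{1}{3} \cdot 5 \cdot 4} = - \frac{-12}{3 \cdot \frac{20}{3}} = - \frac{-12}{20} = \left(-1\right) \left(- \frac{3}{5}\right) = \frac{3}{5}$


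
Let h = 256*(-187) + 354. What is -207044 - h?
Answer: -159526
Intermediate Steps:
h = -47518 (h = -47872 + 354 = -47518)
-207044 - h = -207044 - 1*(-47518) = -207044 + 47518 = -159526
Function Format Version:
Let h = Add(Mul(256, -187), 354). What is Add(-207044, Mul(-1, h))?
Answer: -159526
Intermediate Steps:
h = -47518 (h = Add(-47872, 354) = -47518)
Add(-207044, Mul(-1, h)) = Add(-207044, Mul(-1, -47518)) = Add(-207044, 47518) = -159526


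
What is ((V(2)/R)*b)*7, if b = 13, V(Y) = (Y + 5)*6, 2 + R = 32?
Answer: 637/5 ≈ 127.40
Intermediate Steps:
R = 30 (R = -2 + 32 = 30)
V(Y) = 30 + 6*Y (V(Y) = (5 + Y)*6 = 30 + 6*Y)
((V(2)/R)*b)*7 = (((30 + 6*2)/30)*13)*7 = (((30 + 12)*(1/30))*13)*7 = ((42*(1/30))*13)*7 = ((7/5)*13)*7 = (91/5)*7 = 637/5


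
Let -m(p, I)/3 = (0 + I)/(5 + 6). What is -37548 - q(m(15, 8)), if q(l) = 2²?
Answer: -37552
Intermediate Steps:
m(p, I) = -3*I/11 (m(p, I) = -3*(0 + I)/(5 + 6) = -3*I/11)
q(l) = 4
-37548 - q(m(15, 8)) = -37548 - 1*4 = -37548 - 4 = -37552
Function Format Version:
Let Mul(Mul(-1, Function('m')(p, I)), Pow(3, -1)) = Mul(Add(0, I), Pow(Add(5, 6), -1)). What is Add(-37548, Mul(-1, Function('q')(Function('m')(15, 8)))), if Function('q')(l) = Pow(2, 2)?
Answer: -37552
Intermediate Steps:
Function('m')(p, I) = Mul(Rational(-3, 11), I) (Function('m')(p, I) = Mul(-3, Mul(Add(0, I), Pow(Add(5, 6), -1))) = Mul(-3, Mul(I, Pow(11, -1))) = Mul(-3, Mul(I, Rational(1, 11))) = Mul(-3, Mul(Rational(1, 11), I)) = Mul(Rational(-3, 11), I))
Function('q')(l) = 4
Add(-37548, Mul(-1, Function('q')(Function('m')(15, 8)))) = Add(-37548, Mul(-1, 4)) = Add(-37548, -4) = -37552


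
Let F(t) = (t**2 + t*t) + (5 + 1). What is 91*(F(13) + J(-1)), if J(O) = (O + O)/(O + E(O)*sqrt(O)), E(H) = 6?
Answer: 1158430/37 + 1092*I/37 ≈ 31309.0 + 29.514*I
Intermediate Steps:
F(t) = 6 + 2*t**2 (F(t) = (t**2 + t**2) + 6 = 2*t**2 + 6 = 6 + 2*t**2)
J(O) = 2*O/(O + 6*sqrt(O)) (J(O) = (O + O)/(O + 6*sqrt(O)) = (2*O)/(O + 6*sqrt(O)) = 2*O/(O + 6*sqrt(O)))
91*(F(13) + J(-1)) = 91*((6 + 2*13**2) + 2*(-1)/(-1 + 6*sqrt(-1))) = 91*((6 + 2*169) + 2*(-1)/(-1 + 6*I)) = 91*((6 + 338) + 2*(-1)*((-1 - 6*I)/37)) = 91*(344 + (2/37 + 12*I/37)) = 91*(12730/37 + 12*I/37) = 1158430/37 + 1092*I/37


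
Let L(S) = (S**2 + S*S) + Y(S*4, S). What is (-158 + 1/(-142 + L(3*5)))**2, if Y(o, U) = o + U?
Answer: 3661823169/146689 ≈ 24963.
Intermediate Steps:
Y(o, U) = U + o
L(S) = 2*S**2 + 5*S (L(S) = (S**2 + S*S) + (S + S*4) = (S**2 + S**2) + (S + 4*S) = 2*S**2 + 5*S)
(-158 + 1/(-142 + L(3*5)))**2 = (-158 + 1/(-142 + (3*5)*(5 + 2*(3*5))))**2 = (-158 + 1/(-142 + 15*(5 + 2*15)))**2 = (-158 + 1/(-142 + 15*(5 + 30)))**2 = (-158 + 1/(-142 + 15*35))**2 = (-158 + 1/(-142 + 525))**2 = (-158 + 1/383)**2 = (-60513/383)**2 = 3661823169/146689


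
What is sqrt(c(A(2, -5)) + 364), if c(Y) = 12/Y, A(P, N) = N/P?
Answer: 2*sqrt(2245)/5 ≈ 18.953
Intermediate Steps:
sqrt(c(A(2, -5)) + 364) = sqrt(12/((-5/2)) + 364) = sqrt(12/((-5*1/2)) + 364) = sqrt(12/(-5/2) + 364) = sqrt(12*(-2/5) + 364) = sqrt(-24/5 + 364) = sqrt(1796/5) = 2*sqrt(2245)/5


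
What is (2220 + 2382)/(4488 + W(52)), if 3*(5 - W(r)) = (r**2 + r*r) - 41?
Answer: 177/104 ≈ 1.7019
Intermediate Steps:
W(r) = 56/3 - 2*r**2/3 (W(r) = 5 - ((r**2 + r*r) - 41)/3 = 5 - ((r**2 + r**2) - 41)/3 = 5 - (2*r**2 - 41)/3 = 5 - (-41 + 2*r**2)/3 = 5 + (41/3 - 2*r**2/3) = 56/3 - 2*r**2/3)
(2220 + 2382)/(4488 + W(52)) = (2220 + 2382)/(4488 + (56/3 - 2/3*52**2)) = 4602/(4488 + (56/3 - 2/3*2704)) = 4602/(4488 + (56/3 - 5408/3)) = 4602/(4488 - 1784) = 4602/2704 = 4602*(1/2704) = 177/104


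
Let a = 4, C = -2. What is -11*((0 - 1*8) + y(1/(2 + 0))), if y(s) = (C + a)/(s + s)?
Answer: 66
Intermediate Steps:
y(s) = 1/s (y(s) = (-2 + 4)/(s + s) = 2/((2*s)) = 2*(1/(2*s)) = 1/s)
-11*((0 - 1*8) + y(1/(2 + 0))) = -11*((0 - 1*8) + 1/(1/(2 + 0))) = -11*((0 - 8) + 1/(1/2)) = -11*(-8 + 1/(½)) = -11*(-8 + 2) = -11*(-6) = 66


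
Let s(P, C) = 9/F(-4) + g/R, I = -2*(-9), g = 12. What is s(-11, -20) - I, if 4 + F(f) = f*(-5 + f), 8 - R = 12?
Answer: -663/32 ≈ -20.719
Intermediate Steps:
R = -4 (R = 8 - 1*12 = 8 - 12 = -4)
F(f) = -4 + f*(-5 + f)
I = 18
s(P, C) = -87/32 (s(P, C) = 9/(-4 + (-4)² - 5*(-4)) + 12/(-4) = 9/(-4 + 16 + 20) + 12*(-¼) = 9/32 - 3 = -87/32)
s(-11, -20) - I = -87/32 - 1*18 = -87/32 - 18 = -663/32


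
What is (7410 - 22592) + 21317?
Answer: 6135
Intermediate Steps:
(7410 - 22592) + 21317 = -15182 + 21317 = 6135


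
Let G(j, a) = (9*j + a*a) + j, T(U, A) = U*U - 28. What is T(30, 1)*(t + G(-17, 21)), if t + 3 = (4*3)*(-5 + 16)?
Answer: 348800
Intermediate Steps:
T(U, A) = -28 + U² (T(U, A) = U² - 28 = -28 + U²)
G(j, a) = a² + 10*j (G(j, a) = (9*j + a²) + j = (a² + 9*j) + j = a² + 10*j)
t = 129 (t = -3 + (4*3)*(-5 + 16) = -3 + 12*11 = -3 + 132 = 129)
T(30, 1)*(t + G(-17, 21)) = (-28 + 30²)*(129 + (21² + 10*(-17))) = (-28 + 900)*(129 + (441 - 170)) = 872*(129 + 271) = 872*400 = 348800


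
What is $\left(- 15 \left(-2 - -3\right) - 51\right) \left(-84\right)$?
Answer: $5544$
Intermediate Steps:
$\left(- 15 \left(-2 - -3\right) - 51\right) \left(-84\right) = \left(- 15 \left(-2 + 3\right) - 51\right) \left(-84\right) = \left(\left(-15\right) 1 - 51\right) \left(-84\right) = \left(-15 - 51\right) \left(-84\right) = \left(-66\right) \left(-84\right) = 5544$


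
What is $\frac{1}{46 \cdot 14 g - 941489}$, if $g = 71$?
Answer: $- \frac{1}{895765} \approx -1.1164 \cdot 10^{-6}$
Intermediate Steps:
$\frac{1}{46 \cdot 14 g - 941489} = \frac{1}{46 \cdot 14 \cdot 71 - 941489} = \frac{1}{644 \cdot 71 - 941489} = \frac{1}{45724 - 941489} = \frac{1}{-895765} = - \frac{1}{895765}$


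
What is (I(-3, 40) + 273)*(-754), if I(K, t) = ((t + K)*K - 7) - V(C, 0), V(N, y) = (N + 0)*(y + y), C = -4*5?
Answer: -116870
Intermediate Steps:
C = -20
V(N, y) = 2*N*y (V(N, y) = N*(2*y) = 2*N*y)
I(K, t) = -7 + K*(K + t) (I(K, t) = ((t + K)*K - 7) - 2*(-20)*0 = ((K + t)*K - 7) - 1*0 = (K*(K + t) - 7) + 0 = (-7 + K*(K + t)) + 0 = -7 + K*(K + t))
(I(-3, 40) + 273)*(-754) = ((-7 + (-3)² - 3*40) + 273)*(-754) = ((-7 + 9 - 120) + 273)*(-754) = (-118 + 273)*(-754) = 155*(-754) = -116870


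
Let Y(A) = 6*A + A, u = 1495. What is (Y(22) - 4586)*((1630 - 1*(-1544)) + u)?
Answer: -20693008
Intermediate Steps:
Y(A) = 7*A
(Y(22) - 4586)*((1630 - 1*(-1544)) + u) = (7*22 - 4586)*((1630 - 1*(-1544)) + 1495) = (154 - 4586)*((1630 + 1544) + 1495) = -4432*(3174 + 1495) = -4432*4669 = -20693008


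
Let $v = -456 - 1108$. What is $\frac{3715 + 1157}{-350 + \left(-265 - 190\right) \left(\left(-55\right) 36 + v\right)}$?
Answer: $\frac{116}{38385} \approx 0.003022$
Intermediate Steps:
$v = -1564$
$\frac{3715 + 1157}{-350 + \left(-265 - 190\right) \left(\left(-55\right) 36 + v\right)} = \frac{3715 + 1157}{-350 + \left(-265 - 190\right) \left(\left(-55\right) 36 - 1564\right)} = \frac{4872}{-350 - 455 \left(-1980 - 1564\right)} = \frac{4872}{-350 - -1612520} = \frac{4872}{-350 + 1612520} = \frac{4872}{1612170} = 4872 \cdot \frac{1}{1612170} = \frac{116}{38385}$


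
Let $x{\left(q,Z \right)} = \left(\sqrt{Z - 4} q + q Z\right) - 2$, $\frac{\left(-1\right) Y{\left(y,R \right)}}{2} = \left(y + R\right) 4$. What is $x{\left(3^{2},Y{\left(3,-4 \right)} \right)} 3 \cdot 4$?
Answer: $1056$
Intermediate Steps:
$Y{\left(y,R \right)} = - 8 R - 8 y$ ($Y{\left(y,R \right)} = - 2 \left(y + R\right) 4 = - 2 \left(R + y\right) 4 = - 2 \left(4 R + 4 y\right) = - 8 R - 8 y$)
$x{\left(q,Z \right)} = -2 + Z q + q \sqrt{-4 + Z}$ ($x{\left(q,Z \right)} = \left(\sqrt{-4 + Z} q + Z q\right) - 2 = \left(q \sqrt{-4 + Z} + Z q\right) - 2 = \left(Z q + q \sqrt{-4 + Z}\right) - 2 = -2 + Z q + q \sqrt{-4 + Z}$)
$x{\left(3^{2},Y{\left(3,-4 \right)} \right)} 3 \cdot 4 = \left(-2 + \left(\left(-8\right) \left(-4\right) - 24\right) 3^{2} + 3^{2} \sqrt{-4 - -8}\right) 3 \cdot 4 = \left(-2 + \left(32 - 24\right) 9 + 9 \sqrt{-4 + \left(32 - 24\right)}\right) 3 \cdot 4 = \left(-2 + 8 \cdot 9 + 9 \sqrt{-4 + 8}\right) 3 \cdot 4 = \left(-2 + 72 + 9 \sqrt{4}\right) 3 \cdot 4 = \left(-2 + 72 + 9 \cdot 2\right) 3 \cdot 4 = \left(-2 + 72 + 18\right) 3 \cdot 4 = 88 \cdot 3 \cdot 4 = 264 \cdot 4 = 1056$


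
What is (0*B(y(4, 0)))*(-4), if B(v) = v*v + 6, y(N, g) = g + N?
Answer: 0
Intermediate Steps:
y(N, g) = N + g
B(v) = 6 + v**2 (B(v) = v**2 + 6 = 6 + v**2)
(0*B(y(4, 0)))*(-4) = (0*(6 + (4 + 0)**2))*(-4) = (0*(6 + 4**2))*(-4) = (0*(6 + 16))*(-4) = (0*22)*(-4) = 0*(-4) = 0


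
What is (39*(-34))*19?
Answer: -25194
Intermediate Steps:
(39*(-34))*19 = -1326*19 = -25194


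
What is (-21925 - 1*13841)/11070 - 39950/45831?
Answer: -12848383/3131785 ≈ -4.1026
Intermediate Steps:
(-21925 - 1*13841)/11070 - 39950/45831 = (-21925 - 13841)*(1/11070) - 39950*1/45831 = -35766*1/11070 - 39950/45831 = -1987/615 - 39950/45831 = -12848383/3131785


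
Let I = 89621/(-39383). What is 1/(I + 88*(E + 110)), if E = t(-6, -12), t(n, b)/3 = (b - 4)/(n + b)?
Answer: 118149/1171139089 ≈ 0.00010088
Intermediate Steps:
I = -89621/39383 (I = 89621*(-1/39383) = -89621/39383 ≈ -2.2756)
t(n, b) = 3*(-4 + b)/(b + n) (t(n, b) = 3*((b - 4)/(n + b)) = 3*((-4 + b)/(b + n)) = 3*(-4 + b)/(b + n))
E = 8/3 (E = 3*(-4 - 12)/(-12 - 6) = 3*(-16)/(-18) = 3*(-1/18)*(-16) = 8/3 ≈ 2.6667)
1/(I + 88*(E + 110)) = 1/(-89621/39383 + 88*(8/3 + 110)) = 1/(-89621/39383 + 88*(338/3)) = 1/(-89621/39383 + 29744/3) = 1/(1171139089/118149) = 118149/1171139089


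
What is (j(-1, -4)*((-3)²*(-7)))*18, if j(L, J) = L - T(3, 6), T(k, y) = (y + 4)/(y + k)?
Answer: 2394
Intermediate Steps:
T(k, y) = (4 + y)/(k + y)
j(L, J) = -10/9 + L (j(L, J) = L - (4 + 6)/(3 + 6) = L - 10/9 = -10/9 + L)
(j(-1, -4)*((-3)²*(-7)))*18 = ((-10/9 - 1)*((-3)²*(-7)))*18 = -19*(-7)*18 = -19/9*(-63)*18 = 133*18 = 2394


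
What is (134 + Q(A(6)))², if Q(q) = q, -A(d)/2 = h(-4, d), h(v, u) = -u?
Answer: 21316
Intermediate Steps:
A(d) = 2*d (A(d) = -(-2)*d = 2*d)
(134 + Q(A(6)))² = (134 + 2*6)² = (134 + 12)² = 146² = 21316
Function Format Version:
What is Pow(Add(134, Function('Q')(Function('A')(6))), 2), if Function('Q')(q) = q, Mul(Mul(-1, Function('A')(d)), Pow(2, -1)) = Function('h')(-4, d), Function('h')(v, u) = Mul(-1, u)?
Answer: 21316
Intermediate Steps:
Function('A')(d) = Mul(2, d) (Function('A')(d) = Mul(-2, Mul(-1, d)) = Mul(2, d))
Pow(Add(134, Function('Q')(Function('A')(6))), 2) = Pow(Add(134, Mul(2, 6)), 2) = Pow(Add(134, 12), 2) = Pow(146, 2) = 21316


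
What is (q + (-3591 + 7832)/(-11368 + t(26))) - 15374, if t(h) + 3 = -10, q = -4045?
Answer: -221011880/11381 ≈ -19419.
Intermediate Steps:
t(h) = -13 (t(h) = -3 - 10 = -13)
(q + (-3591 + 7832)/(-11368 + t(26))) - 15374 = (-4045 + (-3591 + 7832)/(-11368 - 13)) - 15374 = (-4045 + 4241/(-11381)) - 15374 = (-4045 + 4241*(-1/11381)) - 15374 = (-4045 - 4241/11381) - 15374 = -46040386/11381 - 15374 = -221011880/11381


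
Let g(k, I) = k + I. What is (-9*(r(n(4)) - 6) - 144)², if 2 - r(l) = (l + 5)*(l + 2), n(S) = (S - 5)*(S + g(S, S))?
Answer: 272484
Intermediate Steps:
g(k, I) = I + k
n(S) = 3*S*(-5 + S) (n(S) = (S - 5)*(S + (S + S)) = (-5 + S)*(S + 2*S) = (-5 + S)*(3*S) = 3*S*(-5 + S))
r(l) = 2 - (2 + l)*(5 + l) (r(l) = 2 - (l + 5)*(l + 2) = 2 - (5 + l)*(2 + l) = 2 - (2 + l)*(5 + l))
(-9*(r(n(4)) - 6) - 144)² = (-9*((-8 - (3*4*(-5 + 4))² - 21*4*(-5 + 4)) - 6) - 144)² = (-9*((-8 - (3*4*(-1))² - 21*4*(-1)) - 6) - 144)² = (-9*((-8 - 1*(-12)² - 7*(-12)) - 6) - 144)² = (-9*((-8 - 1*144 + 84) - 6) - 144)² = (-9*((-8 - 144 + 84) - 6) - 144)² = (-9*(-68 - 6) - 144)² = (-9*(-74) - 144)² = (666 - 144)² = 522² = 272484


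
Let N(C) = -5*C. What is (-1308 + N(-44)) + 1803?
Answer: 715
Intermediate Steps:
(-1308 + N(-44)) + 1803 = (-1308 - 5*(-44)) + 1803 = (-1308 + 220) + 1803 = -1088 + 1803 = 715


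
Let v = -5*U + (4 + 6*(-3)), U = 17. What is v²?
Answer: 9801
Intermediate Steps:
v = -99 (v = -5*17 + (4 + 6*(-3)) = -85 + (4 - 18) = -85 - 14 = -99)
v² = (-99)² = 9801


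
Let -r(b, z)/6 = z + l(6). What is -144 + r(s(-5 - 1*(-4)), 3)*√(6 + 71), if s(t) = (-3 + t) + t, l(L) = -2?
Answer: -144 - 6*√77 ≈ -196.65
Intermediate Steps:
s(t) = -3 + 2*t
r(b, z) = 12 - 6*z (r(b, z) = -6*(z - 2) = -6*(-2 + z) = 12 - 6*z)
-144 + r(s(-5 - 1*(-4)), 3)*√(6 + 71) = -144 + (12 - 6*3)*√(6 + 71) = -144 + (12 - 18)*√77 = -144 - 6*√77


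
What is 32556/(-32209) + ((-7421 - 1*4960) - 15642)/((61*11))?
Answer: -924437883/21612239 ≈ -42.774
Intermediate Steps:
32556/(-32209) + ((-7421 - 1*4960) - 15642)/((61*11)) = 32556*(-1/32209) + ((-7421 - 4960) - 15642)/671 = -32556/32209 + (-12381 - 15642)*(1/671) = -32556/32209 - 28023*1/671 = -32556/32209 - 28023/671 = -924437883/21612239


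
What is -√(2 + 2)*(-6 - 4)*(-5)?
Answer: -100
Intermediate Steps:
-√(2 + 2)*(-6 - 4)*(-5) = -√4*(-10*(-5)) = -2*50 = -1*100 = -100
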